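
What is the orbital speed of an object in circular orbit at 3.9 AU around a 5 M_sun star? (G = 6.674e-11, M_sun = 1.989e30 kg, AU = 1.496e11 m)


v = sqrt(GM/r) = sqrt(6.674e-11 * 9.945e+30 / 5.834e+11) = 33728.5285

33728.5285 m/s


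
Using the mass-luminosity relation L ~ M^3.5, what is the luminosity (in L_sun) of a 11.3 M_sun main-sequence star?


L/L_sun = (M/M_sun)^3.5 = 11.3^3.5 = 4850.3665

4850.3665 L_sun


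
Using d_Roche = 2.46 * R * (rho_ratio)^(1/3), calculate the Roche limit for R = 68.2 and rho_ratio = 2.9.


d_Roche = 2.46 * 68.2 * 2.9^(1/3) = 239.2501

239.2501


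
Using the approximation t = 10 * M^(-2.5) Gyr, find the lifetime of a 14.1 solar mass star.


t = 10 * M^(-2.5) = 10 * 14.1^(-2.5) = 0.0134

0.0134 Gyr


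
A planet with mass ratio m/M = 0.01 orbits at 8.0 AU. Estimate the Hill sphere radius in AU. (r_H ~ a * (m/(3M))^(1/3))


r_H = a * (m/3M)^(1/3) = 8.0 * (0.01/3)^(1/3) = 1.195

1.195 AU


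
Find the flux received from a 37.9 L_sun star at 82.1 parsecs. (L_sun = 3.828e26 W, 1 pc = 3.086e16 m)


F = L / (4*pi*d^2) = 1.451e+28 / (4*pi*(2.534e+18)^2) = 1.799e-10

1.799e-10 W/m^2


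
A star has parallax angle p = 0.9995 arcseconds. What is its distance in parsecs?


d = 1/p = 1/0.9995 = 1.0005

1.0005 pc


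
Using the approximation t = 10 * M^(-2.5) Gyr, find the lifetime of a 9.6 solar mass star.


t = 10 * M^(-2.5) = 10 * 9.6^(-2.5) = 0.035

0.035 Gyr


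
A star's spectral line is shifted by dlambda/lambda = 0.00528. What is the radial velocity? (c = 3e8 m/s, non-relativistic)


v = (dlambda/lambda) * c = 0.00528 * 3e8 = 1.584e+06

1.584e+06 m/s


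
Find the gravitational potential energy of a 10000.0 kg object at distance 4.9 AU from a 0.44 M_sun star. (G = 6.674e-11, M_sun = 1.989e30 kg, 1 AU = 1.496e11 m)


M = 0.44 * 1.989e30 kg = 8.7516e+29 kg; r = 4.9 AU * 1.496e11 m/AU = 7.3304e+11 m. U = -GM*m/r = -(6.674e-11 * 8.7516e+29 * 10000.0) / 7.3304e+11 = -7.968e+11

-7.968e+11 J


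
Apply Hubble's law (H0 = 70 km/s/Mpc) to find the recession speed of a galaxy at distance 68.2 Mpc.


v = H0 * d = 70 * 68.2 = 4774.0

4774.0 km/s


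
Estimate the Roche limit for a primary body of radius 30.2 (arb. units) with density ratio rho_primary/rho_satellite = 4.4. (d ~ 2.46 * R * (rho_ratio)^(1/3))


d_Roche = 2.46 * 30.2 * 4.4^(1/3) = 121.738

121.738


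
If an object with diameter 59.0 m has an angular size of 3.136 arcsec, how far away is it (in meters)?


D = size / theta_rad, theta_rad = 3.136 * pi/(180*3600) = 1.520e-05, D = 3.881e+06

3.881e+06 m


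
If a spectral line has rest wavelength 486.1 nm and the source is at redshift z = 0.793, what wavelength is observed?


lam_obs = lam_emit * (1 + z) = 486.1 * (1 + 0.793) = 871.5773

871.5773 nm


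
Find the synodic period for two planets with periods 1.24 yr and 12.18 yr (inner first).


1/P_syn = |1/P1 - 1/P2| = |1/1.24 - 1/12.18| => P_syn = 1.3805

1.3805 years


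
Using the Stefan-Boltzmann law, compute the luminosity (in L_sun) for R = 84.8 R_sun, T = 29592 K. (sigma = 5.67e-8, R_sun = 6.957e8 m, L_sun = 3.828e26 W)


R = 84.8 * 6.957e8 m = 5.899536e+10 m. L = 4*pi*R^2*sigma*T^4 = 4*pi*(5.899536e+10)^2 * 5.67e-8 * 29592^4 = 1.901629506e+33 W. L/L_sun = 1.901629506e+33 / 3.828e26 = 4.968e+06

4.968e+06 L_sun


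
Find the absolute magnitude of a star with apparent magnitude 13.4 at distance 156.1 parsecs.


M = m - 5*log10(d) + 5 = 13.4 - 5*log10(156.1) + 5 = 7.433

7.433


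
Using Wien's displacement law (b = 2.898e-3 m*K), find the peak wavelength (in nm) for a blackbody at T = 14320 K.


lam_max = b / T = 2.898e-3 / 14320 = 2.024e-07 m = 202.3743 nm

202.3743 nm


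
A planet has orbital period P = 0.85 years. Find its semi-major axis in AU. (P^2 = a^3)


a = P^(2/3) = 0.85^(2/3) = 0.8973

0.8973 AU


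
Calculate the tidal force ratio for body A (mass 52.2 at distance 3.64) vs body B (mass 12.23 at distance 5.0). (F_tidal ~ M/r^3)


Ratio = (M1/r1^3) / (M2/r2^3) = (52.2/3.64^3) / (12.23/5.0^3) = 11.0624

11.0624


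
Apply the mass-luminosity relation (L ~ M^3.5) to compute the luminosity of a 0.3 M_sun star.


L/L_sun = (M/M_sun)^3.5 = 0.3^3.5 = 0.0148

0.0148 L_sun


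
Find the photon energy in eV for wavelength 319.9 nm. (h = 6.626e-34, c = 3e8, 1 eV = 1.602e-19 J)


E = hc/lambda = 6.626e-34 * 3e8 / 3.199e-07 = 6.214e-19 J = 3.8788 eV

3.8788 eV


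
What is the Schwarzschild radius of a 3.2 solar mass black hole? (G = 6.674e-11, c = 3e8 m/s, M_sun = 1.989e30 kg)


M = 3.2 * 1.989e30 kg = 6.3648e+30 kg. rs = 2GM/c^2 = 2 * 6.674e-11 * 6.3648e+30 / (3e8)^2 = 9439.7056

9439.7056 m


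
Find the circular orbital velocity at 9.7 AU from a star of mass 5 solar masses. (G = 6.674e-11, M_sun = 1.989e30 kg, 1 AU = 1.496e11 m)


v = sqrt(GM/r) = sqrt(6.674e-11 * 9.945e+30 / 1.451e+12) = 21386.7026

21386.7026 m/s


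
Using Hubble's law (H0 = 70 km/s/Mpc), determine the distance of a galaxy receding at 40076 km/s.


d = v / H0 = 40076 / 70 = 572.5143

572.5143 Mpc


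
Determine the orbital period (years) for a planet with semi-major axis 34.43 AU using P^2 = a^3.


P = a^(3/2) = 34.43^1.5 = 202.0252

202.0252 years


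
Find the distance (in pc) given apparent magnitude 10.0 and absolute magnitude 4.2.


d = 10^((m - M + 5)/5) = 10^((10.0 - 4.2 + 5)/5) = 144.544

144.544 pc


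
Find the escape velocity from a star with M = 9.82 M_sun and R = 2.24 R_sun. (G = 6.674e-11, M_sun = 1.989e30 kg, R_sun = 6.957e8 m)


M = 9.82 * 1.989e30 kg = 1.953198e+31 kg; R = 2.24 * 6.957e8 m = 1.558368e+09 m. v_esc = sqrt(2GM/R) = sqrt(2 * 6.674e-11 * 1.953198e+31 / 1.558368e+09) = 1.293e+06

1.293e+06 m/s


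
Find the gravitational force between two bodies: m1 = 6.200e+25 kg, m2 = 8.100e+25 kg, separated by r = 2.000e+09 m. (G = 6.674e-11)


F = G*m1*m2/r^2 = 6.674e-11 * 6.200e+25 * 8.100e+25 / (2.000e+09)^2 = 6.674e-11 * 5.022e+51 / 4.000e+18 = 8.379e+22

8.379e+22 N


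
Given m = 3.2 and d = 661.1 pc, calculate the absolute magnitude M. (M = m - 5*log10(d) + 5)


M = m - 5*log10(d) + 5 = 3.2 - 5*log10(661.1) + 5 = -5.9013

-5.9013


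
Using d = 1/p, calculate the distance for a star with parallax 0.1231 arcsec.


d = 1/p = 1/0.1231 = 8.1235

8.1235 pc


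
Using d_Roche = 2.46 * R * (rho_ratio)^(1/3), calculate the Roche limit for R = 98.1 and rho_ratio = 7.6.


d_Roche = 2.46 * 98.1 * 7.6^(1/3) = 474.4699

474.4699


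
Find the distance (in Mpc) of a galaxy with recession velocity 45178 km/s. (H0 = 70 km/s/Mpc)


d = v / H0 = 45178 / 70 = 645.4

645.4 Mpc


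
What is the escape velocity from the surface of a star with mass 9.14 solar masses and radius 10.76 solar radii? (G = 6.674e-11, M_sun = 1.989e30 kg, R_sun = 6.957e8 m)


M = 9.14 * 1.989e30 kg = 1.817946e+31 kg; R = 10.76 * 6.957e8 m = 7.485732e+09 m. v_esc = sqrt(2GM/R) = sqrt(2 * 6.674e-11 * 1.817946e+31 / 7.485732e+09) = 569352.7873

569352.7873 m/s


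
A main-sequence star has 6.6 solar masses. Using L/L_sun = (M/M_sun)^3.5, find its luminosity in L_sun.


L/L_sun = (M/M_sun)^3.5 = 6.6^3.5 = 738.5906

738.5906 L_sun


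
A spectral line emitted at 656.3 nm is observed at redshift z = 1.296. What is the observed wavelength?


lam_obs = lam_emit * (1 + z) = 656.3 * (1 + 1.296) = 1506.8648

1506.8648 nm


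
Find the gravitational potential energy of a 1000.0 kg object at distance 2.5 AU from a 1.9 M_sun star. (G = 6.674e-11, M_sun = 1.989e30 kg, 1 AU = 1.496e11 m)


M = 1.9 * 1.989e30 kg = 3.7791e+30 kg; r = 2.5 AU * 1.496e11 m/AU = 3.74e+11 m. U = -GM*m/r = -(6.674e-11 * 3.7791e+30 * 1000.0) / 3.74e+11 = -6.744e+11

-6.744e+11 J


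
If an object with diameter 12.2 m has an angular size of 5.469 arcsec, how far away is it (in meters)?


D = size / theta_rad, theta_rad = 5.469 * pi/(180*3600) = 2.651e-05, D = 460126.282

460126.282 m


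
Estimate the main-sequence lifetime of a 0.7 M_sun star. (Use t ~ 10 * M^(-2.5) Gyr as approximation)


t = 10 * M^(-2.5) = 10 * 0.7^(-2.5) = 24.3924

24.3924 Gyr


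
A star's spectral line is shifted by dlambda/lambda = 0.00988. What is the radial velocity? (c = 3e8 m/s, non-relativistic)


v = (dlambda/lambda) * c = 0.00988 * 3e8 = 2.964e+06

2.964e+06 m/s


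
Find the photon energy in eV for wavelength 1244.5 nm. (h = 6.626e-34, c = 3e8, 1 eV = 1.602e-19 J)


E = hc/lambda = 6.626e-34 * 3e8 / 1.245e-06 = 1.597e-19 J = 0.997 eV

0.997 eV


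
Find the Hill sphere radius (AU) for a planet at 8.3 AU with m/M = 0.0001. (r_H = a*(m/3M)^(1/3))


r_H = a * (m/3M)^(1/3) = 8.3 * (0.0001/3)^(1/3) = 0.2671

0.2671 AU


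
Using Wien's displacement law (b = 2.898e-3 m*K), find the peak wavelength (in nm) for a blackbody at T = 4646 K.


lam_max = b / T = 2.898e-3 / 4646 = 6.238e-07 m = 623.7624 nm

623.7624 nm


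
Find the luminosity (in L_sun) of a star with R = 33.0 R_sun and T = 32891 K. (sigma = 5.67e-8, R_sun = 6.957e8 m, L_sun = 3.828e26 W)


R = 33.0 * 6.957e8 m = 2.29581e+10 m. L = 4*pi*R^2*sigma*T^4 = 4*pi*(2.29581e+10)^2 * 5.67e-8 * 32891^4 = 4.395144118e+32 W. L/L_sun = 4.395144118e+32 / 3.828e26 = 1.148e+06

1.148e+06 L_sun


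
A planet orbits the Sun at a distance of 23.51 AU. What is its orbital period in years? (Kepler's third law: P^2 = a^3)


P = a^(3/2) = 23.51^1.5 = 113.9932

113.9932 years


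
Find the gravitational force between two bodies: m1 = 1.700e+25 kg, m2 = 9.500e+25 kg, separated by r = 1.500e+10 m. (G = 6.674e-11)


F = G*m1*m2/r^2 = 6.674e-11 * 1.700e+25 * 9.500e+25 / (1.500e+10)^2 = 6.674e-11 * 1.615e+51 / 2.250e+20 = 4.790e+20

4.790e+20 N


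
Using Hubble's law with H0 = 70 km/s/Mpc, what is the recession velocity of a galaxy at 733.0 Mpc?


v = H0 * d = 70 * 733.0 = 51310.0

51310.0 km/s


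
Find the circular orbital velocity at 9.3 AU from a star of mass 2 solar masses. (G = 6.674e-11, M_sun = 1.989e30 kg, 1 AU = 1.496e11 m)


v = sqrt(GM/r) = sqrt(6.674e-11 * 3.978e+30 / 1.391e+12) = 13813.9608

13813.9608 m/s


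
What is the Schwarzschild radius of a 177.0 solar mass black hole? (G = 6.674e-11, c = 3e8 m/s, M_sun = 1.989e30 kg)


M = 177.0 * 1.989e30 kg = 3.52053e+32 kg. rs = 2GM/c^2 = 2 * 6.674e-11 * 3.52053e+32 / (3e8)^2 = 522133.716

522133.716 m


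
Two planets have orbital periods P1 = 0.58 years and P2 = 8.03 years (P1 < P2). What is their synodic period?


1/P_syn = |1/P1 - 1/P2| = |1/0.58 - 1/8.03| => P_syn = 0.6252

0.6252 years


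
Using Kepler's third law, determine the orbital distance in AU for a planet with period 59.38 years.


a = P^(2/3) = 59.38^(2/3) = 15.2204

15.2204 AU


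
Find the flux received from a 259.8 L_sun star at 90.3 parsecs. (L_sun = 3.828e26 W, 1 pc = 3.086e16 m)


F = L / (4*pi*d^2) = 9.945e+28 / (4*pi*(2.787e+18)^2) = 1.019e-09

1.019e-09 W/m^2


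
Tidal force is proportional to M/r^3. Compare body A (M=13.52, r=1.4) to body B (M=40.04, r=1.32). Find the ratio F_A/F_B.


Ratio = (M1/r1^3) / (M2/r2^3) = (13.52/1.4^3) / (40.04/1.32^3) = 0.283

0.283


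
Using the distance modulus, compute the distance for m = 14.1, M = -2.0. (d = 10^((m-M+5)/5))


d = 10^((m - M + 5)/5) = 10^((14.1 - -2.0 + 5)/5) = 16595.8691

16595.8691 pc


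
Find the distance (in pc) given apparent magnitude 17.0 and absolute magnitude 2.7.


d = 10^((m - M + 5)/5) = 10^((17.0 - 2.7 + 5)/5) = 7244.3596

7244.3596 pc


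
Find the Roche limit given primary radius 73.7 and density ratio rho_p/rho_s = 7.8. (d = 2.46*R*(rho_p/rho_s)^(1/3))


d_Roche = 2.46 * 73.7 * 7.8^(1/3) = 359.5568

359.5568


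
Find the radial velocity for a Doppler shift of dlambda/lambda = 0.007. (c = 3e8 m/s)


v = (dlambda/lambda) * c = 0.007 * 3e8 = 2.100e+06

2.100e+06 m/s


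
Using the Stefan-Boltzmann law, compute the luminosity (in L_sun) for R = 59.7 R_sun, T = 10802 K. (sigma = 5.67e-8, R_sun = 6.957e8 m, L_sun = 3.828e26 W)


R = 59.7 * 6.957e8 m = 4.153329e+10 m. L = 4*pi*R^2*sigma*T^4 = 4*pi*(4.153329e+10)^2 * 5.67e-8 * 10802^4 = 1.673409706e+31 W. L/L_sun = 1.673409706e+31 / 3.828e26 = 43714.9871

43714.9871 L_sun


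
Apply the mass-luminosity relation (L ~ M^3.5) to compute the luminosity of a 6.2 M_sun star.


L/L_sun = (M/M_sun)^3.5 = 6.2^3.5 = 593.4319

593.4319 L_sun


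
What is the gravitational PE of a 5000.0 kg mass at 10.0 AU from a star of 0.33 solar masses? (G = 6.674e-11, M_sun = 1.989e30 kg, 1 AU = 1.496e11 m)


M = 0.33 * 1.989e30 kg = 6.5637e+29 kg; r = 10.0 AU * 1.496e11 m/AU = 1.496e+12 m. U = -GM*m/r = -(6.674e-11 * 6.5637e+29 * 5000.0) / 1.496e+12 = -1.464e+11

-1.464e+11 J


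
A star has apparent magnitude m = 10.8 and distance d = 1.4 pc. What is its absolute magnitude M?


M = m - 5*log10(d) + 5 = 10.8 - 5*log10(1.4) + 5 = 15.0694

15.0694


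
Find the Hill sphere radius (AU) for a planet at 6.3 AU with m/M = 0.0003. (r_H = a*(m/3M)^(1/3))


r_H = a * (m/3M)^(1/3) = 6.3 * (0.0003/3)^(1/3) = 0.2924

0.2924 AU


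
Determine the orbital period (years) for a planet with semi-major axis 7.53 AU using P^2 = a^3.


P = a^(3/2) = 7.53^1.5 = 20.663

20.663 years


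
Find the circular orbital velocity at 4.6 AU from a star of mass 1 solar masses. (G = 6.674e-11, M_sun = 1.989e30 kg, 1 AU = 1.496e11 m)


v = sqrt(GM/r) = sqrt(6.674e-11 * 1.989e+30 / 6.882e+11) = 13888.8338

13888.8338 m/s


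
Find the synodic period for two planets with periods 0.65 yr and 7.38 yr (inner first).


1/P_syn = |1/P1 - 1/P2| = |1/0.65 - 1/7.38| => P_syn = 0.7128

0.7128 years


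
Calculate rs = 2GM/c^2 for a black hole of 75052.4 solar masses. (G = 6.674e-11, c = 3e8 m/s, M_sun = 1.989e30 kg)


M = 75052.4 * 1.989e30 kg = 1.492792236e+35 kg. rs = 2GM/c^2 = 2 * 6.674e-11 * 1.492792236e+35 / (3e8)^2 = 2.214e+08

2.214e+08 m


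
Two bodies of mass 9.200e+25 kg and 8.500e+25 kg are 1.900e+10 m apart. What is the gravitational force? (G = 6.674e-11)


F = G*m1*m2/r^2 = 6.674e-11 * 9.200e+25 * 8.500e+25 / (1.900e+10)^2 = 6.674e-11 * 7.820e+51 / 3.610e+20 = 1.446e+21

1.446e+21 N


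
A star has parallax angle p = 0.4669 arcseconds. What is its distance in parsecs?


d = 1/p = 1/0.4669 = 2.1418

2.1418 pc


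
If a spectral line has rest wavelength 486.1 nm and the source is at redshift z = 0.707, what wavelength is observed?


lam_obs = lam_emit * (1 + z) = 486.1 * (1 + 0.707) = 829.7727

829.7727 nm


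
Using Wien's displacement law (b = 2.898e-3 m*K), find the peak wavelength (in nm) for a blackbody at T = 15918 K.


lam_max = b / T = 2.898e-3 / 15918 = 1.821e-07 m = 182.058 nm

182.058 nm


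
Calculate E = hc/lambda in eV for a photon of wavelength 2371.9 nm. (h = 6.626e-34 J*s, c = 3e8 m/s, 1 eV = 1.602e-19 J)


E = hc/lambda = 6.626e-34 * 3e8 / 2.372e-06 = 8.381e-20 J = 0.5231 eV

0.5231 eV


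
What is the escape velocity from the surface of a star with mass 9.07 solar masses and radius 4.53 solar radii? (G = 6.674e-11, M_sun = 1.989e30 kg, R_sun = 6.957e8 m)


M = 9.07 * 1.989e30 kg = 1.804023e+31 kg; R = 4.53 * 6.957e8 m = 3.151521e+09 m. v_esc = sqrt(2GM/R) = sqrt(2 * 6.674e-11 * 1.804023e+31 / 3.151521e+09) = 874115.9229

874115.9229 m/s


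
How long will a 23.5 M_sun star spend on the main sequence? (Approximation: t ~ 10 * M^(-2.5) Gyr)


t = 10 * M^(-2.5) = 10 * 23.5^(-2.5) = 0.0037

0.0037 Gyr


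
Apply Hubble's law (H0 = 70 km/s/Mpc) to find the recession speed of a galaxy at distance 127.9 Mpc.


v = H0 * d = 70 * 127.9 = 8953.0

8953.0 km/s


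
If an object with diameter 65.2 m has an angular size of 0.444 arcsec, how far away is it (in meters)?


D = size / theta_rad, theta_rad = 0.444 * pi/(180*3600) = 2.153e-06, D = 3.029e+07

3.029e+07 m


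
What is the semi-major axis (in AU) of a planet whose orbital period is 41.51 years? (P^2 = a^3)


a = P^(2/3) = 41.51^(2/3) = 11.9886

11.9886 AU


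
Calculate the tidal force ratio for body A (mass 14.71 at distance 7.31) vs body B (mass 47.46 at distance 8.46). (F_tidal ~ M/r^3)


Ratio = (M1/r1^3) / (M2/r2^3) = (14.71/7.31^3) / (47.46/8.46^3) = 0.4804

0.4804


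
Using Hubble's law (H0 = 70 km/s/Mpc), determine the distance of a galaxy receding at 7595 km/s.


d = v / H0 = 7595 / 70 = 108.5

108.5 Mpc


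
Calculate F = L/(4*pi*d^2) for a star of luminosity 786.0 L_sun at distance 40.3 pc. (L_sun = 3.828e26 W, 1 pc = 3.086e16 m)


F = L / (4*pi*d^2) = 3.009e+29 / (4*pi*(1.244e+18)^2) = 1.548e-08

1.548e-08 W/m^2


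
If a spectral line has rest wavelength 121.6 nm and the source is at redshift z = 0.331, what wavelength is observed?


lam_obs = lam_emit * (1 + z) = 121.6 * (1 + 0.331) = 161.8496

161.8496 nm


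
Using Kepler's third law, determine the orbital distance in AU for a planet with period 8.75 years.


a = P^(2/3) = 8.75^(2/3) = 4.2462

4.2462 AU


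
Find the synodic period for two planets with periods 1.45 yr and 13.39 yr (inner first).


1/P_syn = |1/P1 - 1/P2| = |1/1.45 - 1/13.39| => P_syn = 1.6261

1.6261 years


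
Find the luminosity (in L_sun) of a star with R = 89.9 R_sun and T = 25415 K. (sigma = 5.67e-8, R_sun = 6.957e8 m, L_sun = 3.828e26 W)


R = 89.9 * 6.957e8 m = 6.254343e+10 m. L = 4*pi*R^2*sigma*T^4 = 4*pi*(6.254343e+10)^2 * 5.67e-8 * 25415^4 = 1.16283145e+33 W. L/L_sun = 1.16283145e+33 / 3.828e26 = 3.038e+06

3.038e+06 L_sun


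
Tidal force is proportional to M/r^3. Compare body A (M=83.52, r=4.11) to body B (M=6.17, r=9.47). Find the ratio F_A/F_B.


Ratio = (M1/r1^3) / (M2/r2^3) = (83.52/4.11^3) / (6.17/9.47^3) = 165.5884

165.5884


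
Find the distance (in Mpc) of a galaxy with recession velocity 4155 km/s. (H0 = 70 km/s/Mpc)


d = v / H0 = 4155 / 70 = 59.3571

59.3571 Mpc


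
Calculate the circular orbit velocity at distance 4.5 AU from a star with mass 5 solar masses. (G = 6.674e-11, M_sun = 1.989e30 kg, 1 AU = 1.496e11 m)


v = sqrt(GM/r) = sqrt(6.674e-11 * 9.945e+30 / 6.732e+11) = 31399.5512

31399.5512 m/s


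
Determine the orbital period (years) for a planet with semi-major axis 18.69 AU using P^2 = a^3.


P = a^(3/2) = 18.69^1.5 = 80.8005

80.8005 years


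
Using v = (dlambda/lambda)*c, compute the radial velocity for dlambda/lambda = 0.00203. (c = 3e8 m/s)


v = (dlambda/lambda) * c = 0.00203 * 3e8 = 609000.0

609000.0 m/s


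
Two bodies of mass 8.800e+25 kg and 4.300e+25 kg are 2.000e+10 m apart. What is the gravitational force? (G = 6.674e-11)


F = G*m1*m2/r^2 = 6.674e-11 * 8.800e+25 * 4.300e+25 / (2.000e+10)^2 = 6.674e-11 * 3.784e+51 / 4.000e+20 = 6.314e+20

6.314e+20 N


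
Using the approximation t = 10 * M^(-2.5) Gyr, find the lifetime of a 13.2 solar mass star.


t = 10 * M^(-2.5) = 10 * 13.2^(-2.5) = 0.0158

0.0158 Gyr


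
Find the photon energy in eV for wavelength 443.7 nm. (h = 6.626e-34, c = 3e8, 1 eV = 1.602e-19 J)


E = hc/lambda = 6.626e-34 * 3e8 / 4.437e-07 = 4.480e-19 J = 2.7965 eV

2.7965 eV


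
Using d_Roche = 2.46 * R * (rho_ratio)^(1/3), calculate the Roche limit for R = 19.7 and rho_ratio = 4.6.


d_Roche = 2.46 * 19.7 * 4.6^(1/3) = 80.5973

80.5973


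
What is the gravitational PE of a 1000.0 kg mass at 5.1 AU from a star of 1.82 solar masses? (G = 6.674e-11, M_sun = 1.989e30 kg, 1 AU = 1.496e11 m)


M = 1.82 * 1.989e30 kg = 3.61998e+30 kg; r = 5.1 AU * 1.496e11 m/AU = 7.6296e+11 m. U = -GM*m/r = -(6.674e-11 * 3.61998e+30 * 1000.0) / 7.6296e+11 = -3.167e+11

-3.167e+11 J


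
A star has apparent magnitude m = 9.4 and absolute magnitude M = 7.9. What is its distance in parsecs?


d = 10^((m - M + 5)/5) = 10^((9.4 - 7.9 + 5)/5) = 19.9526

19.9526 pc


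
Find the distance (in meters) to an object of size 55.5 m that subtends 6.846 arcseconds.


D = size / theta_rad, theta_rad = 6.846 * pi/(180*3600) = 3.319e-05, D = 1.672e+06

1.672e+06 m


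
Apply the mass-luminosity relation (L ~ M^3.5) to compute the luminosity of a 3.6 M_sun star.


L/L_sun = (M/M_sun)^3.5 = 3.6^3.5 = 88.5235

88.5235 L_sun


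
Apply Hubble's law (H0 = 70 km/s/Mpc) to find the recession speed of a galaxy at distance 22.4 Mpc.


v = H0 * d = 70 * 22.4 = 1568.0

1568.0 km/s


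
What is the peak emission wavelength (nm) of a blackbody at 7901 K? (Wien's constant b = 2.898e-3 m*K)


lam_max = b / T = 2.898e-3 / 7901 = 3.668e-07 m = 366.789 nm

366.789 nm


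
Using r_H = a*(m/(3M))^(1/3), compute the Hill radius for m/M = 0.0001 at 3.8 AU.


r_H = a * (m/3M)^(1/3) = 3.8 * (0.0001/3)^(1/3) = 0.1223

0.1223 AU


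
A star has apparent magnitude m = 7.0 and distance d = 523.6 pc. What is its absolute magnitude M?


M = m - 5*log10(d) + 5 = 7.0 - 5*log10(523.6) + 5 = -1.595

-1.595


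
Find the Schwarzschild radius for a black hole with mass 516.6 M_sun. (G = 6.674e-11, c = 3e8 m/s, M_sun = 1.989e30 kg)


M = 516.6 * 1.989e30 kg = 1.0275174e+33 kg. rs = 2GM/c^2 = 2 * 6.674e-11 * 1.0275174e+33 / (3e8)^2 = 1.524e+06

1.524e+06 m


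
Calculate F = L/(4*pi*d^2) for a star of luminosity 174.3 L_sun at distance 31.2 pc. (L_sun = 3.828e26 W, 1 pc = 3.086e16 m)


F = L / (4*pi*d^2) = 6.672e+28 / (4*pi*(9.628e+17)^2) = 5.727e-09

5.727e-09 W/m^2


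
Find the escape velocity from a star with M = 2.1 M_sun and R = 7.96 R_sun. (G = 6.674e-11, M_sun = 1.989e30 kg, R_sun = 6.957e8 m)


M = 2.1 * 1.989e30 kg = 4.1769e+30 kg; R = 7.96 * 6.957e8 m = 5.537772e+09 m. v_esc = sqrt(2GM/R) = sqrt(2 * 6.674e-11 * 4.1769e+30 / 5.537772e+09) = 317298.1956

317298.1956 m/s


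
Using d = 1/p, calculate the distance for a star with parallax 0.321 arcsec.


d = 1/p = 1/0.321 = 3.1153

3.1153 pc


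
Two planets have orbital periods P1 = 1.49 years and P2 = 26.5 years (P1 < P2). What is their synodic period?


1/P_syn = |1/P1 - 1/P2| = |1/1.49 - 1/26.5| => P_syn = 1.5788

1.5788 years


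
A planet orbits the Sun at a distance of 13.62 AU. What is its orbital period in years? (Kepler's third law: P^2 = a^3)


P = a^(3/2) = 13.62^1.5 = 50.265

50.265 years


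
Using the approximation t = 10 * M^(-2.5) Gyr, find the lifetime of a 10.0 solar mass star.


t = 10 * M^(-2.5) = 10 * 10.0^(-2.5) = 0.0316

0.0316 Gyr


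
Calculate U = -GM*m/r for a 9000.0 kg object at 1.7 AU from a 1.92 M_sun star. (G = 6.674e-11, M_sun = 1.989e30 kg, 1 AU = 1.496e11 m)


M = 1.92 * 1.989e30 kg = 3.81888e+30 kg; r = 1.7 AU * 1.496e11 m/AU = 2.5432e+11 m. U = -GM*m/r = -(6.674e-11 * 3.81888e+30 * 9000.0) / 2.5432e+11 = -9.020e+12

-9.020e+12 J


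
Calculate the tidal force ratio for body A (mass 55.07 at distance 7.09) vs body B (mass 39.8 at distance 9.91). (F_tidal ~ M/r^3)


Ratio = (M1/r1^3) / (M2/r2^3) = (55.07/7.09^3) / (39.8/9.91^3) = 3.7785

3.7785


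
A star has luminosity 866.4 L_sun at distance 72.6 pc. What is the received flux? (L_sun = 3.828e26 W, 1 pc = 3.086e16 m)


F = L / (4*pi*d^2) = 3.317e+29 / (4*pi*(2.240e+18)^2) = 5.258e-09

5.258e-09 W/m^2


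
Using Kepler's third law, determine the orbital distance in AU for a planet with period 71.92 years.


a = P^(2/3) = 71.92^(2/3) = 17.2942

17.2942 AU


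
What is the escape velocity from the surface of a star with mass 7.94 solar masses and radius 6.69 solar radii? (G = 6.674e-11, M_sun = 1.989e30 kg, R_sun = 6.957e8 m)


M = 7.94 * 1.989e30 kg = 1.579266e+31 kg; R = 6.69 * 6.957e8 m = 4.654233e+09 m. v_esc = sqrt(2GM/R) = sqrt(2 * 6.674e-11 * 1.579266e+31 / 4.654233e+09) = 672994.7576

672994.7576 m/s


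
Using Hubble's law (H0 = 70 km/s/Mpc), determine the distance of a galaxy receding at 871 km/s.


d = v / H0 = 871 / 70 = 12.4429

12.4429 Mpc


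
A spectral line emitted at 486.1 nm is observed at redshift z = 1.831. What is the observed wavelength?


lam_obs = lam_emit * (1 + z) = 486.1 * (1 + 1.831) = 1376.1491

1376.1491 nm


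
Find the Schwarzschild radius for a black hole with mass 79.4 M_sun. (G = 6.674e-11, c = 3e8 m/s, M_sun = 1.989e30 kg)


M = 79.4 * 1.989e30 kg = 1.579266e+32 kg. rs = 2GM/c^2 = 2 * 6.674e-11 * 1.579266e+32 / (3e8)^2 = 234222.6952

234222.6952 m


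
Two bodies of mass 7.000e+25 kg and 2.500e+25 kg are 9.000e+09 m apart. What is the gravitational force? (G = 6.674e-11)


F = G*m1*m2/r^2 = 6.674e-11 * 7.000e+25 * 2.500e+25 / (9.000e+09)^2 = 6.674e-11 * 1.750e+51 / 8.100e+19 = 1.442e+21

1.442e+21 N


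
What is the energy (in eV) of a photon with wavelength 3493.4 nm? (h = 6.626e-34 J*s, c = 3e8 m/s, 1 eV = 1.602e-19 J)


E = hc/lambda = 6.626e-34 * 3e8 / 3.493e-06 = 5.690e-20 J = 0.3552 eV

0.3552 eV


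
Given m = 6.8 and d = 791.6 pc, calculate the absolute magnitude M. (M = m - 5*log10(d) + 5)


M = m - 5*log10(d) + 5 = 6.8 - 5*log10(791.6) + 5 = -2.6925

-2.6925


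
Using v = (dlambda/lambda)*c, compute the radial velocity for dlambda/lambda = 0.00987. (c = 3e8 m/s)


v = (dlambda/lambda) * c = 0.00987 * 3e8 = 2.961e+06

2.961e+06 m/s


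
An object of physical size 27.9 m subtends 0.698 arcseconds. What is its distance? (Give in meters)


D = size / theta_rad, theta_rad = 0.698 * pi/(180*3600) = 3.384e-06, D = 8.245e+06

8.245e+06 m


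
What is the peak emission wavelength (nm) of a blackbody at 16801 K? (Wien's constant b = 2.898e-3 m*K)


lam_max = b / T = 2.898e-3 / 16801 = 1.725e-07 m = 172.4897 nm

172.4897 nm


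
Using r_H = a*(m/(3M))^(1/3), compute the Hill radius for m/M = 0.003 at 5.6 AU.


r_H = a * (m/3M)^(1/3) = 5.6 * (0.003/3)^(1/3) = 0.56

0.56 AU


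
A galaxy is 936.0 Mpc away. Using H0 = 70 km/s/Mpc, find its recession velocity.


v = H0 * d = 70 * 936.0 = 65520.0

65520.0 km/s


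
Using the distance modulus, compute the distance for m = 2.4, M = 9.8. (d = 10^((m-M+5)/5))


d = 10^((m - M + 5)/5) = 10^((2.4 - 9.8 + 5)/5) = 0.3311

0.3311 pc


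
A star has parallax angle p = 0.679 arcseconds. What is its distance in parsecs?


d = 1/p = 1/0.679 = 1.4728

1.4728 pc


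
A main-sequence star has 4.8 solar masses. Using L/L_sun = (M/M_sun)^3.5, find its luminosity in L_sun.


L/L_sun = (M/M_sun)^3.5 = 4.8^3.5 = 242.2949

242.2949 L_sun


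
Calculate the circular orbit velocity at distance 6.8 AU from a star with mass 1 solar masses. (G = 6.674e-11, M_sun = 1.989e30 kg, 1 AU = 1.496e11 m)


v = sqrt(GM/r) = sqrt(6.674e-11 * 1.989e+30 / 1.017e+12) = 11423.2647

11423.2647 m/s


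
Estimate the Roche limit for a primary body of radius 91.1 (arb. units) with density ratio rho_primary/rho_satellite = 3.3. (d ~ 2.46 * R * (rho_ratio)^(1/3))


d_Roche = 2.46 * 91.1 * 3.3^(1/3) = 333.6503

333.6503


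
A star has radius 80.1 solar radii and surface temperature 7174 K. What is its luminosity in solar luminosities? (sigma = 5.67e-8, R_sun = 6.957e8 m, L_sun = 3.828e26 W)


R = 80.1 * 6.957e8 m = 5.572557e+10 m. L = 4*pi*R^2*sigma*T^4 = 4*pi*(5.572557e+10)^2 * 5.67e-8 * 7174^4 = 5.860672472e+30 W. L/L_sun = 5.860672472e+30 / 3.828e26 = 15310.0117

15310.0117 L_sun


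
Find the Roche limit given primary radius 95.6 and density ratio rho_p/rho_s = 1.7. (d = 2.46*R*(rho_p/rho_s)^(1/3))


d_Roche = 2.46 * 95.6 * 1.7^(1/3) = 280.6786

280.6786


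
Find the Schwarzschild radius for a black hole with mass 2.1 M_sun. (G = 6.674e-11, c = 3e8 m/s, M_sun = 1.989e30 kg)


M = 2.1 * 1.989e30 kg = 4.1769e+30 kg. rs = 2GM/c^2 = 2 * 6.674e-11 * 4.1769e+30 / (3e8)^2 = 6194.8068

6194.8068 m


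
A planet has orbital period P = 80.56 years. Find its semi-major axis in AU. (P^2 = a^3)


a = P^(2/3) = 80.56^(2/3) = 18.6529

18.6529 AU


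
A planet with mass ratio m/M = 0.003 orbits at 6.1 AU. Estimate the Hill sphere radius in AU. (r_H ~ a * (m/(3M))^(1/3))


r_H = a * (m/3M)^(1/3) = 6.1 * (0.003/3)^(1/3) = 0.61

0.61 AU


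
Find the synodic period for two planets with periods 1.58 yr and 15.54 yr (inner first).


1/P_syn = |1/P1 - 1/P2| = |1/1.58 - 1/15.54| => P_syn = 1.7588

1.7588 years


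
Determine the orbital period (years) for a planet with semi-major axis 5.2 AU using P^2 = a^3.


P = a^(3/2) = 5.2^1.5 = 11.8578

11.8578 years


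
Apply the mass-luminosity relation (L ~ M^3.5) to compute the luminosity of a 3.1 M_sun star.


L/L_sun = (M/M_sun)^3.5 = 3.1^3.5 = 52.4525

52.4525 L_sun


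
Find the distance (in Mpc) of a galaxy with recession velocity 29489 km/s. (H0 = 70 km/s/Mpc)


d = v / H0 = 29489 / 70 = 421.2714

421.2714 Mpc


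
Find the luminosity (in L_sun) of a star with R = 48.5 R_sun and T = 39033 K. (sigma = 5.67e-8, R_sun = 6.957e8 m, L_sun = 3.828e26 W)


R = 48.5 * 6.957e8 m = 3.374145e+10 m. L = 4*pi*R^2*sigma*T^4 = 4*pi*(3.374145e+10)^2 * 5.67e-8 * 39033^4 = 1.882990518e+33 W. L/L_sun = 1.882990518e+33 / 3.828e26 = 4.919e+06

4.919e+06 L_sun


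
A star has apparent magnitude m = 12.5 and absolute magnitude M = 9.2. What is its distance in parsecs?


d = 10^((m - M + 5)/5) = 10^((12.5 - 9.2 + 5)/5) = 45.7088

45.7088 pc


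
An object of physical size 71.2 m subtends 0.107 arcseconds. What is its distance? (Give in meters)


D = size / theta_rad, theta_rad = 0.107 * pi/(180*3600) = 5.188e-07, D = 1.373e+08

1.373e+08 m


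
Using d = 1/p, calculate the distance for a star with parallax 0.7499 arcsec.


d = 1/p = 1/0.7499 = 1.3335

1.3335 pc


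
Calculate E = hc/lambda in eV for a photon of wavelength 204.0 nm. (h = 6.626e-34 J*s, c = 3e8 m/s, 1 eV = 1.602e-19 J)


E = hc/lambda = 6.626e-34 * 3e8 / 2.040e-07 = 9.744e-19 J = 6.0825 eV

6.0825 eV


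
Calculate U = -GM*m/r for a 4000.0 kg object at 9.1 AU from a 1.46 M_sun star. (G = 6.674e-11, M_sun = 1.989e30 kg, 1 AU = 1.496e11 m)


M = 1.46 * 1.989e30 kg = 2.90394e+30 kg; r = 9.1 AU * 1.496e11 m/AU = 1.36136e+12 m. U = -GM*m/r = -(6.674e-11 * 2.90394e+30 * 4000.0) / 1.36136e+12 = -5.695e+11

-5.695e+11 J


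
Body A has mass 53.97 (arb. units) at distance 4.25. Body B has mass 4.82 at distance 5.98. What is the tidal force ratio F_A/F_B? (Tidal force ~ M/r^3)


Ratio = (M1/r1^3) / (M2/r2^3) = (53.97/4.25^3) / (4.82/5.98^3) = 31.1919

31.1919


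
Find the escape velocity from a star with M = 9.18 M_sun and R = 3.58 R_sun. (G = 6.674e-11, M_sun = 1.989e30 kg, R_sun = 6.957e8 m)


M = 9.18 * 1.989e30 kg = 1.825902e+31 kg; R = 3.58 * 6.957e8 m = 2.490606e+09 m. v_esc = sqrt(2GM/R) = sqrt(2 * 6.674e-11 * 1.825902e+31 / 2.490606e+09) = 989223.2523

989223.2523 m/s


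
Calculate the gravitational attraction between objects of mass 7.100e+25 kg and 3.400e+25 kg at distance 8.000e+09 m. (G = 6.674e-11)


F = G*m1*m2/r^2 = 6.674e-11 * 7.100e+25 * 3.400e+25 / (8.000e+09)^2 = 6.674e-11 * 2.414e+51 / 6.400e+19 = 2.517e+21

2.517e+21 N


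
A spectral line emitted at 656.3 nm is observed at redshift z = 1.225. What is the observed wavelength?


lam_obs = lam_emit * (1 + z) = 656.3 * (1 + 1.225) = 1460.2675

1460.2675 nm


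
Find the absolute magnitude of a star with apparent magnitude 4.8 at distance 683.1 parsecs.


M = m - 5*log10(d) + 5 = 4.8 - 5*log10(683.1) + 5 = -4.3724

-4.3724


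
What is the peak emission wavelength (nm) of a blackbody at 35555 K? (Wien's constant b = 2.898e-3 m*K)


lam_max = b / T = 2.898e-3 / 35555 = 8.151e-08 m = 81.5075 nm

81.5075 nm


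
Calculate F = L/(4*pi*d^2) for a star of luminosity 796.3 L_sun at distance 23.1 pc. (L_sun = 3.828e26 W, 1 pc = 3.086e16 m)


F = L / (4*pi*d^2) = 3.048e+29 / (4*pi*(7.129e+17)^2) = 4.773e-08

4.773e-08 W/m^2


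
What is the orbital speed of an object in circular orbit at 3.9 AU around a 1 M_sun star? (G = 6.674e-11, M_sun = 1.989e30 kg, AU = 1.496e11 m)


v = sqrt(GM/r) = sqrt(6.674e-11 * 1.989e+30 / 5.834e+11) = 15083.8565

15083.8565 m/s


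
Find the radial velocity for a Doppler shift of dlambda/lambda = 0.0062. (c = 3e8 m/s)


v = (dlambda/lambda) * c = 0.0062 * 3e8 = 1.860e+06

1.860e+06 m/s


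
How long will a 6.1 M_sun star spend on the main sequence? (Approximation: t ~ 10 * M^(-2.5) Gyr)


t = 10 * M^(-2.5) = 10 * 6.1^(-2.5) = 0.1088

0.1088 Gyr


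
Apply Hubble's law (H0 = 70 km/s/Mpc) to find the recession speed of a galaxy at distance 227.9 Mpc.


v = H0 * d = 70 * 227.9 = 15953.0

15953.0 km/s


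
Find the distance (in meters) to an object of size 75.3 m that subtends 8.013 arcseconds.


D = size / theta_rad, theta_rad = 8.013 * pi/(180*3600) = 3.885e-05, D = 1.938e+06

1.938e+06 m


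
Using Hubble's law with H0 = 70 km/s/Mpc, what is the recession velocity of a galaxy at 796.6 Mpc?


v = H0 * d = 70 * 796.6 = 55762.0

55762.0 km/s


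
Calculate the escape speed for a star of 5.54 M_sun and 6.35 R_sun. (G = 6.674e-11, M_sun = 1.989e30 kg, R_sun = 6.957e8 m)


M = 5.54 * 1.989e30 kg = 1.101906e+31 kg; R = 6.35 * 6.957e8 m = 4.417695e+09 m. v_esc = sqrt(2GM/R) = sqrt(2 * 6.674e-11 * 1.101906e+31 / 4.417695e+09) = 577008.8956

577008.8956 m/s


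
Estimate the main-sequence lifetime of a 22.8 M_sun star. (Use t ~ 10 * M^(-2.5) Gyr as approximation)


t = 10 * M^(-2.5) = 10 * 22.8^(-2.5) = 0.004

0.004 Gyr


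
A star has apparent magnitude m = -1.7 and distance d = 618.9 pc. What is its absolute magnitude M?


M = m - 5*log10(d) + 5 = -1.7 - 5*log10(618.9) + 5 = -10.6581

-10.6581


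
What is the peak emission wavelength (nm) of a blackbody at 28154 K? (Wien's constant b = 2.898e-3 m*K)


lam_max = b / T = 2.898e-3 / 28154 = 1.029e-07 m = 102.9339 nm

102.9339 nm


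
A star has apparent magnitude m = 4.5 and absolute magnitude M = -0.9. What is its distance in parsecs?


d = 10^((m - M + 5)/5) = 10^((4.5 - -0.9 + 5)/5) = 120.2264

120.2264 pc


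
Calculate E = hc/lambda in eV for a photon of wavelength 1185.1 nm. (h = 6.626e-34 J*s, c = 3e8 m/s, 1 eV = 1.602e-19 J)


E = hc/lambda = 6.626e-34 * 3e8 / 1.185e-06 = 1.677e-19 J = 1.047 eV

1.047 eV


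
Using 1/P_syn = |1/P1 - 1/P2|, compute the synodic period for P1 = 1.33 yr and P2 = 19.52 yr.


1/P_syn = |1/P1 - 1/P2| = |1/1.33 - 1/19.52| => P_syn = 1.4272

1.4272 years


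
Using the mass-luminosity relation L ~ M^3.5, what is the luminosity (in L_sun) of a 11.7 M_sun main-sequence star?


L/L_sun = (M/M_sun)^3.5 = 11.7^3.5 = 5478.3593

5478.3593 L_sun


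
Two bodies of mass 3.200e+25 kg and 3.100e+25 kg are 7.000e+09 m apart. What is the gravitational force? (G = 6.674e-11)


F = G*m1*m2/r^2 = 6.674e-11 * 3.200e+25 * 3.100e+25 / (7.000e+09)^2 = 6.674e-11 * 9.920e+50 / 4.900e+19 = 1.351e+21

1.351e+21 N


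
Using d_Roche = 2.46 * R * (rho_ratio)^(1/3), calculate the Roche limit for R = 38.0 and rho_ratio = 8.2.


d_Roche = 2.46 * 38.0 * 8.2^(1/3) = 188.5052

188.5052


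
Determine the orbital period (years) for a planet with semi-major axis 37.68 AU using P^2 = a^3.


P = a^(3/2) = 37.68^1.5 = 231.2951

231.2951 years


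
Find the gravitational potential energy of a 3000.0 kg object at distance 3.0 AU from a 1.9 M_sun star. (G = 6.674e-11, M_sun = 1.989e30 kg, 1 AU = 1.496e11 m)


M = 1.9 * 1.989e30 kg = 3.7791e+30 kg; r = 3.0 AU * 1.496e11 m/AU = 4.488e+11 m. U = -GM*m/r = -(6.674e-11 * 3.7791e+30 * 3000.0) / 4.488e+11 = -1.686e+12

-1.686e+12 J


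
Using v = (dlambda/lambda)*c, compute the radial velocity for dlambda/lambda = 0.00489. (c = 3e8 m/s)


v = (dlambda/lambda) * c = 0.00489 * 3e8 = 1.467e+06

1.467e+06 m/s


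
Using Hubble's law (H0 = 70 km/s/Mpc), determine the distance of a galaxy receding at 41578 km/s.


d = v / H0 = 41578 / 70 = 593.9714

593.9714 Mpc


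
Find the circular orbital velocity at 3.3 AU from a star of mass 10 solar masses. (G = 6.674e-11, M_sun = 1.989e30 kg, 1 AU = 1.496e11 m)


v = sqrt(GM/r) = sqrt(6.674e-11 * 1.989e+31 / 4.937e+11) = 51854.6522

51854.6522 m/s


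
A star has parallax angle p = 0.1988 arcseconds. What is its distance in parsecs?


d = 1/p = 1/0.1988 = 5.0302

5.0302 pc


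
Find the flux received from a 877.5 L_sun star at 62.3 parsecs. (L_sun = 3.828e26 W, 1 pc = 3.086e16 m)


F = L / (4*pi*d^2) = 3.359e+29 / (4*pi*(1.923e+18)^2) = 7.232e-09

7.232e-09 W/m^2


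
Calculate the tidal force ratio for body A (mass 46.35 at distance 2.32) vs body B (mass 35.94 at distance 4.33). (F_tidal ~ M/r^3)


Ratio = (M1/r1^3) / (M2/r2^3) = (46.35/2.32^3) / (35.94/4.33^3) = 8.3844

8.3844


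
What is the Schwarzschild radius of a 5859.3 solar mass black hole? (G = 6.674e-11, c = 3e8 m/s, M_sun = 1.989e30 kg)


M = 5859.3 * 1.989e30 kg = 1.16541477e+34 kg. rs = 2GM/c^2 = 2 * 6.674e-11 * 1.16541477e+34 / (3e8)^2 = 1.728e+07

1.728e+07 m


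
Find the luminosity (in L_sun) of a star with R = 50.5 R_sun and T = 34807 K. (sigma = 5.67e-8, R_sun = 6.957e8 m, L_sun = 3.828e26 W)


R = 50.5 * 6.957e8 m = 3.513285e+10 m. L = 4*pi*R^2*sigma*T^4 = 4*pi*(3.513285e+10)^2 * 5.67e-8 * 34807^4 = 1.290880555e+33 W. L/L_sun = 1.290880555e+33 / 3.828e26 = 3.372e+06

3.372e+06 L_sun


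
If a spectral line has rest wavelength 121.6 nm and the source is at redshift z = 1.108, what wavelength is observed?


lam_obs = lam_emit * (1 + z) = 121.6 * (1 + 1.108) = 256.3328

256.3328 nm


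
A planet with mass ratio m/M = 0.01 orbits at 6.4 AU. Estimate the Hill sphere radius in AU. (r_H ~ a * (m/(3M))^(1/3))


r_H = a * (m/3M)^(1/3) = 6.4 * (0.01/3)^(1/3) = 0.956

0.956 AU


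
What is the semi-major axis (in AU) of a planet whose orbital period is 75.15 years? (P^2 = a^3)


a = P^(2/3) = 75.15^(2/3) = 17.8082

17.8082 AU


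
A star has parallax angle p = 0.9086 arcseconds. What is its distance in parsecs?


d = 1/p = 1/0.9086 = 1.1006

1.1006 pc


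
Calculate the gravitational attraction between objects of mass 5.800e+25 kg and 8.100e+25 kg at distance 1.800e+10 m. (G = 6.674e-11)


F = G*m1*m2/r^2 = 6.674e-11 * 5.800e+25 * 8.100e+25 / (1.800e+10)^2 = 6.674e-11 * 4.698e+51 / 3.240e+20 = 9.677e+20

9.677e+20 N


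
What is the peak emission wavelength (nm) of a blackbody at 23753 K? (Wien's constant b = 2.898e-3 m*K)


lam_max = b / T = 2.898e-3 / 23753 = 1.220e-07 m = 122.0056 nm

122.0056 nm


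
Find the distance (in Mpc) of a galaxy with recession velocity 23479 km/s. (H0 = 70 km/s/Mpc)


d = v / H0 = 23479 / 70 = 335.4143

335.4143 Mpc


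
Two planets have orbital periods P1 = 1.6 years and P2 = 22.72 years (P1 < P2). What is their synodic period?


1/P_syn = |1/P1 - 1/P2| = |1/1.6 - 1/22.72| => P_syn = 1.7212

1.7212 years


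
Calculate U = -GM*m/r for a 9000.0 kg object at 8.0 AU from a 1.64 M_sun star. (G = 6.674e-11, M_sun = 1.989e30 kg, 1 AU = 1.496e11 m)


M = 1.64 * 1.989e30 kg = 3.26196e+30 kg; r = 8.0 AU * 1.496e11 m/AU = 1.1968e+12 m. U = -GM*m/r = -(6.674e-11 * 3.26196e+30 * 9000.0) / 1.1968e+12 = -1.637e+12

-1.637e+12 J


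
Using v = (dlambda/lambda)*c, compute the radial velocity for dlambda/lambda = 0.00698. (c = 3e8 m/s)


v = (dlambda/lambda) * c = 0.00698 * 3e8 = 2.094e+06

2.094e+06 m/s


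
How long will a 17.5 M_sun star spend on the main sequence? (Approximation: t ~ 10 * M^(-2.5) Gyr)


t = 10 * M^(-2.5) = 10 * 17.5^(-2.5) = 0.0078

0.0078 Gyr


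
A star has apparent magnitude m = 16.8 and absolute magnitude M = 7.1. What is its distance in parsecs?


d = 10^((m - M + 5)/5) = 10^((16.8 - 7.1 + 5)/5) = 870.9636

870.9636 pc


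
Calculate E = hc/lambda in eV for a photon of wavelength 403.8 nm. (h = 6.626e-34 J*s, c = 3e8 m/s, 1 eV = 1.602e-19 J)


E = hc/lambda = 6.626e-34 * 3e8 / 4.038e-07 = 4.923e-19 J = 3.0729 eV

3.0729 eV


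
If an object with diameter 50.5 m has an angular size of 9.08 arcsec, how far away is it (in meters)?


D = size / theta_rad, theta_rad = 9.08 * pi/(180*3600) = 4.402e-05, D = 1.147e+06

1.147e+06 m
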